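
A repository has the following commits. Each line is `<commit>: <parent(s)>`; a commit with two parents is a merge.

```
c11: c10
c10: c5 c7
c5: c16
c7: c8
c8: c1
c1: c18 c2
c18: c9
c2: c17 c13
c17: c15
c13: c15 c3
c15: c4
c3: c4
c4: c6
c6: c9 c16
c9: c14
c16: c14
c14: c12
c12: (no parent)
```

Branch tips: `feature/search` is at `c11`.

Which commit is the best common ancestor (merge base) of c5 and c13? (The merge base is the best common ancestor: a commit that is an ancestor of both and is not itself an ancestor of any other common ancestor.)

c16

Ancestors of c5: {c12, c14, c16, c5}.
Ancestors of c13: {c12, c13, c14, c15, c16, c3, c4, c6, c9}.
Common ancestors: {c12, c14, c16}.
Among these, c16 is not an ancestor of any other common ancestor — it is the merge base.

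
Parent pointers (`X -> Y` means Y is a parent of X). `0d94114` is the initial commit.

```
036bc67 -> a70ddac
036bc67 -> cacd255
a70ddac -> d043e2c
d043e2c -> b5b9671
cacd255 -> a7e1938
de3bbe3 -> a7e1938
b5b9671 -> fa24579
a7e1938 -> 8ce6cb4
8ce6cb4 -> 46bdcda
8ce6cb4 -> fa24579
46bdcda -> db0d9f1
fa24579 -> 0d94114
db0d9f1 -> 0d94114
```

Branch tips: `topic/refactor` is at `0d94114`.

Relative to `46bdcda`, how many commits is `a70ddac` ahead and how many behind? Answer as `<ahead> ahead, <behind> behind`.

4 ahead, 2 behind

Reachable from a70ddac: {0d94114, a70ddac, b5b9671, d043e2c, fa24579}.
Reachable from 46bdcda: {0d94114, 46bdcda, db0d9f1}.
Only in a70ddac's history (ahead): {a70ddac, b5b9671, d043e2c, fa24579} — 4.
Only in 46bdcda's history (behind): {46bdcda, db0d9f1} — 2.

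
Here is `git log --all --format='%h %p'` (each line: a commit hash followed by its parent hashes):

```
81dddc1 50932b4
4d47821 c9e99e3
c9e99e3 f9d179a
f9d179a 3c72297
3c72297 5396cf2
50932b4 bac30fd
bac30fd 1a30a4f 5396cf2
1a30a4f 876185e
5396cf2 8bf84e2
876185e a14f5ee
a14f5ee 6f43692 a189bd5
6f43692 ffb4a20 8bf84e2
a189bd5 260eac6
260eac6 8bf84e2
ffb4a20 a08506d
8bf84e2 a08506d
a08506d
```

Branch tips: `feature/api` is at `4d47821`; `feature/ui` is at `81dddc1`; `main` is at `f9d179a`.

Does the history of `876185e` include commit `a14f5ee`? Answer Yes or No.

Ancestors of 876185e (commits reachable by following parents): {260eac6, 6f43692, 876185e, 8bf84e2, a08506d, a14f5ee, a189bd5, ffb4a20}.
a14f5ee is in that set, so it is an ancestor of 876185e.

Yes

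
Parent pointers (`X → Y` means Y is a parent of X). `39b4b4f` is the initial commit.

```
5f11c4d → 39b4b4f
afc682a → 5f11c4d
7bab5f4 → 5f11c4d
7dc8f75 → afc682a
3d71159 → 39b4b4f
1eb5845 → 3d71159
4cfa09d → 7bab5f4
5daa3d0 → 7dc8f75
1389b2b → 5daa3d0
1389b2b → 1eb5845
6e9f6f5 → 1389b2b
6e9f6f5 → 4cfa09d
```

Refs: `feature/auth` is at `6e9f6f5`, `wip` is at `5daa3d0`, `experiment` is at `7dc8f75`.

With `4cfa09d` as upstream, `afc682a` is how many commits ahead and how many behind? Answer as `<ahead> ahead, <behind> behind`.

1 ahead, 2 behind

Reachable from afc682a: {39b4b4f, 5f11c4d, afc682a}.
Reachable from 4cfa09d: {39b4b4f, 4cfa09d, 5f11c4d, 7bab5f4}.
Only in afc682a's history (ahead): {afc682a} — 1.
Only in 4cfa09d's history (behind): {4cfa09d, 7bab5f4} — 2.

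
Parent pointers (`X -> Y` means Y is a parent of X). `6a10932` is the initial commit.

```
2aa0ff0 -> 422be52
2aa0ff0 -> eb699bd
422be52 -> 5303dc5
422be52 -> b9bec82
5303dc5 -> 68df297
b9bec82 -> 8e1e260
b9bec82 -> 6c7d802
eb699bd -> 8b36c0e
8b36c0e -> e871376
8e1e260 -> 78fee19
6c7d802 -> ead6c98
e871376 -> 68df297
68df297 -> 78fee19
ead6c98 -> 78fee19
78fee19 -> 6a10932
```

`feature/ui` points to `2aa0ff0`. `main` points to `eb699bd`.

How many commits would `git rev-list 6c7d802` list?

Walking parent pointers from 6c7d802: reachable set = {6a10932, 6c7d802, 78fee19, ead6c98}.
That is 4 commits.

4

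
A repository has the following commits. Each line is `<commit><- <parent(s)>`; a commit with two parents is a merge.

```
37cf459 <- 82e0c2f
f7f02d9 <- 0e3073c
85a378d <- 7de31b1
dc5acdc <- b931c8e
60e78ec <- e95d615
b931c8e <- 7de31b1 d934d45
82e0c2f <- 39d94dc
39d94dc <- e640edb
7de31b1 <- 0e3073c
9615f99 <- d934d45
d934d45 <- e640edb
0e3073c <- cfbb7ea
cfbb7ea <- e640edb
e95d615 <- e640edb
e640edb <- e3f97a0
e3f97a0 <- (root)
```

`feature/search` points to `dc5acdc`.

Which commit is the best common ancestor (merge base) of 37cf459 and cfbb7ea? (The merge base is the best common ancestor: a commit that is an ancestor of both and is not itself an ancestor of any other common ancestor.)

e640edb

Ancestors of 37cf459: {37cf459, 39d94dc, 82e0c2f, e3f97a0, e640edb}.
Ancestors of cfbb7ea: {cfbb7ea, e3f97a0, e640edb}.
Common ancestors: {e3f97a0, e640edb}.
Among these, e640edb is not an ancestor of any other common ancestor — it is the merge base.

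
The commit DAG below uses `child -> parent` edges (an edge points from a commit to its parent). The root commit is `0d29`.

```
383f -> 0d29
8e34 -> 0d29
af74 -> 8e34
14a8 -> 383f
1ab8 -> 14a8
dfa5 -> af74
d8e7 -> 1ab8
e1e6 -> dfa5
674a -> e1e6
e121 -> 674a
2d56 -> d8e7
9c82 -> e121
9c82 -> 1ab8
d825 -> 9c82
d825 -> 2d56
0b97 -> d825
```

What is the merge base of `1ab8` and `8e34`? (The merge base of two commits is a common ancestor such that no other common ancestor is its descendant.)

0d29

Ancestors of 1ab8: {0d29, 14a8, 1ab8, 383f}.
Ancestors of 8e34: {0d29, 8e34}.
Common ancestors: {0d29}.
The only common ancestor is 0d29, so it is the merge base.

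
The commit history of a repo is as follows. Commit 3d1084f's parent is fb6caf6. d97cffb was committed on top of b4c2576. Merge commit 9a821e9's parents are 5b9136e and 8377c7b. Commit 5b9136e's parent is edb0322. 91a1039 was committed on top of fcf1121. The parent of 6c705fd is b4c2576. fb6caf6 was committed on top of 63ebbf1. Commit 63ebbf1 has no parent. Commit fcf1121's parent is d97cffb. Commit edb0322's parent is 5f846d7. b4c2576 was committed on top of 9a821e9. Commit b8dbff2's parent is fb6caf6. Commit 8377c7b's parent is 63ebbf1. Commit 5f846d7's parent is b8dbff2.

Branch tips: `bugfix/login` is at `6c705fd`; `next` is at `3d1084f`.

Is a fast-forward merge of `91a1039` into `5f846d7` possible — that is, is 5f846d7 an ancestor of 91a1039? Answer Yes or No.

Yes

A fast-forward from 5f846d7 to 91a1039 is possible iff 5f846d7 is an ancestor of 91a1039.
Ancestors of 91a1039: {5b9136e, 5f846d7, 63ebbf1, 8377c7b, 91a1039, 9a821e9, b4c2576, b8dbff2, d97cffb, edb0322, fb6caf6, fcf1121}.
5f846d7 is among them, so fast-forward is possible.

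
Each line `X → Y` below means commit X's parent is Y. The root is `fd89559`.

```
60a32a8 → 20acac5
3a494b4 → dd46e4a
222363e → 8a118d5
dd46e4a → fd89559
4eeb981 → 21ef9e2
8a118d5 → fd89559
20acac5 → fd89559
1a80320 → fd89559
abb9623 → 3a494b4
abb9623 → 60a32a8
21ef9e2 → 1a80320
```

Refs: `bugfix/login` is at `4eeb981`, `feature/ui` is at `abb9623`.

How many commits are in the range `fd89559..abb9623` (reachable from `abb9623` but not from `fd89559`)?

5

Reachable from abb9623: {20acac5, 3a494b4, 60a32a8, abb9623, dd46e4a, fd89559}.
Reachable from fd89559: {fd89559}.
In abb9623's history but not fd89559's: {20acac5, 3a494b4, 60a32a8, abb9623, dd46e4a} — 5 commits.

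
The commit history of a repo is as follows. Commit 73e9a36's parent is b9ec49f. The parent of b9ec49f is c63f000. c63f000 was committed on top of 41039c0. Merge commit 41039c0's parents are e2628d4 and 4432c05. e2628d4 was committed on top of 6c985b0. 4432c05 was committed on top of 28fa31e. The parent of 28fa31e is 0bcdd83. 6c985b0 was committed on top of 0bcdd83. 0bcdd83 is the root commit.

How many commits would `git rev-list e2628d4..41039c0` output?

Reachable from 41039c0: {0bcdd83, 28fa31e, 41039c0, 4432c05, 6c985b0, e2628d4}.
Reachable from e2628d4: {0bcdd83, 6c985b0, e2628d4}.
In 41039c0's history but not e2628d4's: {28fa31e, 41039c0, 4432c05} — 3 commits.

3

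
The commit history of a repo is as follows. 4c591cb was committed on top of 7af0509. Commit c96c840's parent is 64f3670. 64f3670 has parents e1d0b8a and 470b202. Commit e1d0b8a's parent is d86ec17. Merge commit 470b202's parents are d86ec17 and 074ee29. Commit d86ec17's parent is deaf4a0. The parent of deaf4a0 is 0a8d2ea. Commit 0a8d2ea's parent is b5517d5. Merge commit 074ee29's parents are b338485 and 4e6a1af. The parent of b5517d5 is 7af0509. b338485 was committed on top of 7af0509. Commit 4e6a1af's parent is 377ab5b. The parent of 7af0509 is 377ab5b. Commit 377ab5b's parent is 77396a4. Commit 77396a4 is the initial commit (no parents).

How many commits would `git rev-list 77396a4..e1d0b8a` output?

7

Reachable from e1d0b8a: {0a8d2ea, 377ab5b, 77396a4, 7af0509, b5517d5, d86ec17, deaf4a0, e1d0b8a}.
Reachable from 77396a4: {77396a4}.
In e1d0b8a's history but not 77396a4's: {0a8d2ea, 377ab5b, 7af0509, b5517d5, d86ec17, deaf4a0, e1d0b8a} — 7 commits.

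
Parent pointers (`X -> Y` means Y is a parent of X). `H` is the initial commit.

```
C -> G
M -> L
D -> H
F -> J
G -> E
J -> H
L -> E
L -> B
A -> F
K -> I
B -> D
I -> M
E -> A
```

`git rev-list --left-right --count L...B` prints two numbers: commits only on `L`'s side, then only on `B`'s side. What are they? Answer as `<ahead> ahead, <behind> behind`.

Reachable from L: {A, B, D, E, F, H, J, L}.
Reachable from B: {B, D, H}.
Only in L's history (ahead): {A, E, F, J, L} — 5.
Only in B's history (behind): {} — 0.

5 ahead, 0 behind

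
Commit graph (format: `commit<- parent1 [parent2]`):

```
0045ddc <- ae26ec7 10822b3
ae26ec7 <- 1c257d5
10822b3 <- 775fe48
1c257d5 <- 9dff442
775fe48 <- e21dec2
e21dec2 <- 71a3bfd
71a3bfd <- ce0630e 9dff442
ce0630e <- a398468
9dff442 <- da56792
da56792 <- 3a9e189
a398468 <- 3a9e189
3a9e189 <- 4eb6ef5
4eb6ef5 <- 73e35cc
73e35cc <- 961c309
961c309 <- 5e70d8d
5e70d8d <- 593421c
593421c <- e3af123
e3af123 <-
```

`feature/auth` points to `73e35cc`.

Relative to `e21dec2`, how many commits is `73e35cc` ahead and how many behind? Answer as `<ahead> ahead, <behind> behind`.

Reachable from 73e35cc: {593421c, 5e70d8d, 73e35cc, 961c309, e3af123}.
Reachable from e21dec2: {3a9e189, 4eb6ef5, 593421c, 5e70d8d, 71a3bfd, 73e35cc, 961c309, 9dff442, a398468, ce0630e, da56792, e21dec2, e3af123}.
Only in 73e35cc's history (ahead): {} — 0.
Only in e21dec2's history (behind): {3a9e189, 4eb6ef5, 71a3bfd, 9dff442, a398468, ce0630e, da56792, e21dec2} — 8.

0 ahead, 8 behind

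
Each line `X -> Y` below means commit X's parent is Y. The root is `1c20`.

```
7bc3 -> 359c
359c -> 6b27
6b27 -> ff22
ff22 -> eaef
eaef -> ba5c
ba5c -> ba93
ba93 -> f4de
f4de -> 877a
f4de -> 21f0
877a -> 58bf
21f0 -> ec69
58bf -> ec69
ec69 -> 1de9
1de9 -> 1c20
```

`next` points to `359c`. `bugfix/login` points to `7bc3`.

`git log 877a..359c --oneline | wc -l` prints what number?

Reachable from 359c: {1c20, 1de9, 21f0, 359c, 58bf, 6b27, 877a, ba5c, ba93, eaef, ec69, f4de, ff22}.
Reachable from 877a: {1c20, 1de9, 58bf, 877a, ec69}.
In 359c's history but not 877a's: {21f0, 359c, 6b27, ba5c, ba93, eaef, f4de, ff22} — 8 commits.

8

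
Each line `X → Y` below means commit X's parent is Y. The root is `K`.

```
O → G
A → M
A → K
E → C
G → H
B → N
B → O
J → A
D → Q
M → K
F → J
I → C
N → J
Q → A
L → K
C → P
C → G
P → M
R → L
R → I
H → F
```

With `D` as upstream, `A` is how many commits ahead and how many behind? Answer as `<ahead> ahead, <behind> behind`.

0 ahead, 2 behind

Reachable from A: {A, K, M}.
Reachable from D: {A, D, K, M, Q}.
Only in A's history (ahead): {} — 0.
Only in D's history (behind): {D, Q} — 2.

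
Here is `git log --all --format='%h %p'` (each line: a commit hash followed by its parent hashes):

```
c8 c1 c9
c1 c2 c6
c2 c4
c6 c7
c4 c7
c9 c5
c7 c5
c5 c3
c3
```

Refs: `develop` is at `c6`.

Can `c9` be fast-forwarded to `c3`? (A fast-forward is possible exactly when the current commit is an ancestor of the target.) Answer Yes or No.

No

A fast-forward from c9 to c3 is possible iff c9 is an ancestor of c3.
Ancestors of c3: {c3}.
c9 is not among them, so fast-forward is not possible.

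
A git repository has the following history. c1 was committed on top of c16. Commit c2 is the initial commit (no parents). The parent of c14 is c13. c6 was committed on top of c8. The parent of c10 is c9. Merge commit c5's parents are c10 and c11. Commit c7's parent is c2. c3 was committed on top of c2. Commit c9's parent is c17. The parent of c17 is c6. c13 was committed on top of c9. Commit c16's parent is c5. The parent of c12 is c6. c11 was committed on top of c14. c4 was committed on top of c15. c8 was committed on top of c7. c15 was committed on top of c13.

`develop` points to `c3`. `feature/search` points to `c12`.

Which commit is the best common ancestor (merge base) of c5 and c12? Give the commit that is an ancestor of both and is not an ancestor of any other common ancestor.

Ancestors of c5: {c10, c11, c13, c14, c17, c2, c5, c6, c7, c8, c9}.
Ancestors of c12: {c12, c2, c6, c7, c8}.
Common ancestors: {c2, c6, c7, c8}.
Among these, c6 is not an ancestor of any other common ancestor — it is the merge base.

c6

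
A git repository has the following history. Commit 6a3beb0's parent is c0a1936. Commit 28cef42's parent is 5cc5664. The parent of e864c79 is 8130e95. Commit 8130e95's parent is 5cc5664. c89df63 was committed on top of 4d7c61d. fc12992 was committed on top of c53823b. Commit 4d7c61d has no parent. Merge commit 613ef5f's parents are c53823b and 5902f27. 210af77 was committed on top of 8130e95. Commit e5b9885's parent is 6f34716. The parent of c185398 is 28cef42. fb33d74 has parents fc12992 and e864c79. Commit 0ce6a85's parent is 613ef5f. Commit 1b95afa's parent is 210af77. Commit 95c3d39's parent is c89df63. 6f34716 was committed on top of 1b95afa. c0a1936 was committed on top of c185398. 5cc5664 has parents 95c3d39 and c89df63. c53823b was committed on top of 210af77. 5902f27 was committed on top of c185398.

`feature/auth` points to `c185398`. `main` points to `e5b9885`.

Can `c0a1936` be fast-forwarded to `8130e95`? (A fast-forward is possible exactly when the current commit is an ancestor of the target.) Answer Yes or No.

A fast-forward from c0a1936 to 8130e95 is possible iff c0a1936 is an ancestor of 8130e95.
Ancestors of 8130e95: {4d7c61d, 5cc5664, 8130e95, 95c3d39, c89df63}.
c0a1936 is not among them, so fast-forward is not possible.

No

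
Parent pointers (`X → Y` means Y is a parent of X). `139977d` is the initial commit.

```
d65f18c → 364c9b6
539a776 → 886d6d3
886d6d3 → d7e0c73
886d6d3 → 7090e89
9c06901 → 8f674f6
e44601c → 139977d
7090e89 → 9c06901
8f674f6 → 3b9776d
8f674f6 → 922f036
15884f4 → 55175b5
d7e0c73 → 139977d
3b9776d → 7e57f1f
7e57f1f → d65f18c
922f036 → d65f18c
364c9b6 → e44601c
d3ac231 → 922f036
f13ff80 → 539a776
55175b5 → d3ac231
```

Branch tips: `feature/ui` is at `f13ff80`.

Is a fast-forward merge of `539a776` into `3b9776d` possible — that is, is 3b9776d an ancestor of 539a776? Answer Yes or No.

A fast-forward from 3b9776d to 539a776 is possible iff 3b9776d is an ancestor of 539a776.
Ancestors of 539a776: {139977d, 364c9b6, 3b9776d, 539a776, 7090e89, 7e57f1f, 886d6d3, 8f674f6, 922f036, 9c06901, d65f18c, d7e0c73, e44601c}.
3b9776d is among them, so fast-forward is possible.

Yes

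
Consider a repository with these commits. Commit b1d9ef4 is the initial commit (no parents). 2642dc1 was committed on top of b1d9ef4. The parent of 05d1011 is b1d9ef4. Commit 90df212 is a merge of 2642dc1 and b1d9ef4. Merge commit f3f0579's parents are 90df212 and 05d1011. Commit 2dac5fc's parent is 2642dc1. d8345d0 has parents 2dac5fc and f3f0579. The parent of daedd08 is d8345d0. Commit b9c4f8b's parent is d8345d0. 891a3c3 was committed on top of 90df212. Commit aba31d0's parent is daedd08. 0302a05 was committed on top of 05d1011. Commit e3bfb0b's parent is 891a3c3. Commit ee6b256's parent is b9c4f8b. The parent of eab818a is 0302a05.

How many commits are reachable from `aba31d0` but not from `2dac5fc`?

6

Reachable from aba31d0: {05d1011, 2642dc1, 2dac5fc, 90df212, aba31d0, b1d9ef4, d8345d0, daedd08, f3f0579}.
Reachable from 2dac5fc: {2642dc1, 2dac5fc, b1d9ef4}.
In aba31d0's history but not 2dac5fc's: {05d1011, 90df212, aba31d0, d8345d0, daedd08, f3f0579} — 6 commits.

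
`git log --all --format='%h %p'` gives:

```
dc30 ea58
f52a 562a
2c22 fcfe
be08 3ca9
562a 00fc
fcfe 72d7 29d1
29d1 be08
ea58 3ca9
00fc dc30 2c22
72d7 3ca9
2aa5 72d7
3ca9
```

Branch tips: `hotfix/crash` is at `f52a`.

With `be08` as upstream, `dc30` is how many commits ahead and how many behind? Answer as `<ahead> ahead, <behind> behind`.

2 ahead, 1 behind

Reachable from dc30: {3ca9, dc30, ea58}.
Reachable from be08: {3ca9, be08}.
Only in dc30's history (ahead): {dc30, ea58} — 2.
Only in be08's history (behind): {be08} — 1.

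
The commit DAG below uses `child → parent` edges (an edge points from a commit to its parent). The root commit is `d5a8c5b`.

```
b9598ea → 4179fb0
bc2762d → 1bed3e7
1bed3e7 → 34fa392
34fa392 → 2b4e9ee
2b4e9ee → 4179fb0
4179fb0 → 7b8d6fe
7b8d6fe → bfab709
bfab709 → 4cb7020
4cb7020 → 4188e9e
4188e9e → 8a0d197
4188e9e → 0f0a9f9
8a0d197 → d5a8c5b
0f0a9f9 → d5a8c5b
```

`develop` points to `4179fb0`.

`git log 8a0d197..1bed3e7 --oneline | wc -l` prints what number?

9

Reachable from 1bed3e7: {0f0a9f9, 1bed3e7, 2b4e9ee, 34fa392, 4179fb0, 4188e9e, 4cb7020, 7b8d6fe, 8a0d197, bfab709, d5a8c5b}.
Reachable from 8a0d197: {8a0d197, d5a8c5b}.
In 1bed3e7's history but not 8a0d197's: {0f0a9f9, 1bed3e7, 2b4e9ee, 34fa392, 4179fb0, 4188e9e, 4cb7020, 7b8d6fe, bfab709} — 9 commits.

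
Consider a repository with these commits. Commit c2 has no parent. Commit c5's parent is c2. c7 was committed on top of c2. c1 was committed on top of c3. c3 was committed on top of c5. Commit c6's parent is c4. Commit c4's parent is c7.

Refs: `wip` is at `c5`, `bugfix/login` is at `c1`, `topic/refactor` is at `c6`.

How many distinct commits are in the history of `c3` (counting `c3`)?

3

Walking parent pointers from c3: reachable set = {c2, c3, c5}.
That is 3 commits.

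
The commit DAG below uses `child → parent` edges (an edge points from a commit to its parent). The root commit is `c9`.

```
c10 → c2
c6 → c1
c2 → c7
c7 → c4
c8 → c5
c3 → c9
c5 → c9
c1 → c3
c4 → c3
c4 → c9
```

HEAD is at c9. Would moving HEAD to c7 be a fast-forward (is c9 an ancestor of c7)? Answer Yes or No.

A fast-forward from c9 to c7 is possible iff c9 is an ancestor of c7.
Ancestors of c7: {c3, c4, c7, c9}.
c9 is among them, so fast-forward is possible.

Yes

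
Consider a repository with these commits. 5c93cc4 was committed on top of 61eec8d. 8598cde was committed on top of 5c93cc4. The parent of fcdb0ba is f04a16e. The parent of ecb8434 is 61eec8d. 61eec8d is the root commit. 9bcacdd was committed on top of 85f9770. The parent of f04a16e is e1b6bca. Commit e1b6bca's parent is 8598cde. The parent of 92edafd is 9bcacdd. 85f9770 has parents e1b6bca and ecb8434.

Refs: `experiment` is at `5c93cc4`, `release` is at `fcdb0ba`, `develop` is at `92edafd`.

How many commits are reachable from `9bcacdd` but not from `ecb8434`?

Reachable from 9bcacdd: {5c93cc4, 61eec8d, 8598cde, 85f9770, 9bcacdd, e1b6bca, ecb8434}.
Reachable from ecb8434: {61eec8d, ecb8434}.
In 9bcacdd's history but not ecb8434's: {5c93cc4, 8598cde, 85f9770, 9bcacdd, e1b6bca} — 5 commits.

5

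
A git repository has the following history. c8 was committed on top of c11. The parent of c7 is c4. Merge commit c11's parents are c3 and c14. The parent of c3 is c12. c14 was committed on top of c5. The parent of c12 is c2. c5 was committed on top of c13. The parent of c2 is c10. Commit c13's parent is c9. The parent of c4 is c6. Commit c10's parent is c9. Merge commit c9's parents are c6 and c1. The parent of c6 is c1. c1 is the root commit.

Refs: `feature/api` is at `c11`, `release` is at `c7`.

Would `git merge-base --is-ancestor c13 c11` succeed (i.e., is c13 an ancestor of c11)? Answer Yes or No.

Yes

Ancestors of c11 (commits reachable by following parents): {c1, c10, c11, c12, c13, c14, c2, c3, c5, c6, c9}.
c13 is in that set, so it is an ancestor of c11.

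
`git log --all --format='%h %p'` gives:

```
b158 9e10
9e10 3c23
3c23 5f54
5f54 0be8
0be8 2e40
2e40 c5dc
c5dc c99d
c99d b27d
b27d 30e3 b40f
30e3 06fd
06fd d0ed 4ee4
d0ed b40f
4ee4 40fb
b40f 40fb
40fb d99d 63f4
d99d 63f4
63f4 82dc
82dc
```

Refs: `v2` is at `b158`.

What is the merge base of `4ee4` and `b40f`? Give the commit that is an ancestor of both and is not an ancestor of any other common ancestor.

40fb

Ancestors of 4ee4: {40fb, 4ee4, 63f4, 82dc, d99d}.
Ancestors of b40f: {40fb, 63f4, 82dc, b40f, d99d}.
Common ancestors: {40fb, 63f4, 82dc, d99d}.
Among these, 40fb is not an ancestor of any other common ancestor — it is the merge base.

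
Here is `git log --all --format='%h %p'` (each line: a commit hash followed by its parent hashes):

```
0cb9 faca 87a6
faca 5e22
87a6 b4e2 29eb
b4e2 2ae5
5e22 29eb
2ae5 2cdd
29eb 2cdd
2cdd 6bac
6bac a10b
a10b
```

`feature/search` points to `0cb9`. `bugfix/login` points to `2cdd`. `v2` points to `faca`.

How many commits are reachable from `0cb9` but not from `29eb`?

6

Reachable from 0cb9: {0cb9, 29eb, 2ae5, 2cdd, 5e22, 6bac, 87a6, a10b, b4e2, faca}.
Reachable from 29eb: {29eb, 2cdd, 6bac, a10b}.
In 0cb9's history but not 29eb's: {0cb9, 2ae5, 5e22, 87a6, b4e2, faca} — 6 commits.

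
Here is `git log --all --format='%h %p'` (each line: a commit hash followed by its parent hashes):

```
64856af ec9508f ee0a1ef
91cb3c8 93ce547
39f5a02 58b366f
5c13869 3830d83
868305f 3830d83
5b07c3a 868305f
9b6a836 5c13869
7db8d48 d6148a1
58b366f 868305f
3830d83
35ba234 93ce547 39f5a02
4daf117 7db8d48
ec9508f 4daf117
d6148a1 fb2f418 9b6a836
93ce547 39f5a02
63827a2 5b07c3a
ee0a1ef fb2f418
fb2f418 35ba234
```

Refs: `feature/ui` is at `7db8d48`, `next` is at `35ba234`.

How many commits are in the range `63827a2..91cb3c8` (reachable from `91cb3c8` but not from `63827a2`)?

Reachable from 91cb3c8: {3830d83, 39f5a02, 58b366f, 868305f, 91cb3c8, 93ce547}.
Reachable from 63827a2: {3830d83, 5b07c3a, 63827a2, 868305f}.
In 91cb3c8's history but not 63827a2's: {39f5a02, 58b366f, 91cb3c8, 93ce547} — 4 commits.

4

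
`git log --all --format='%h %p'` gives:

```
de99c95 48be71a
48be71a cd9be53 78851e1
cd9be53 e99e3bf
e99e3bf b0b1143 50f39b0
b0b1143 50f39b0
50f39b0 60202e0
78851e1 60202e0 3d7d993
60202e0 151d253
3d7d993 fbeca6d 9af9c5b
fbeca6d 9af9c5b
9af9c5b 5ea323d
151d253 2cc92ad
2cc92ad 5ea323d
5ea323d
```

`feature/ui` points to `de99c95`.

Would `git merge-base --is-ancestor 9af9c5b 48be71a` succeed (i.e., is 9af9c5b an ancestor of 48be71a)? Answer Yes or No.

Ancestors of 48be71a (commits reachable by following parents): {151d253, 2cc92ad, 3d7d993, 48be71a, 50f39b0, 5ea323d, 60202e0, 78851e1, 9af9c5b, b0b1143, cd9be53, e99e3bf, fbeca6d}.
9af9c5b is in that set, so it is an ancestor of 48be71a.

Yes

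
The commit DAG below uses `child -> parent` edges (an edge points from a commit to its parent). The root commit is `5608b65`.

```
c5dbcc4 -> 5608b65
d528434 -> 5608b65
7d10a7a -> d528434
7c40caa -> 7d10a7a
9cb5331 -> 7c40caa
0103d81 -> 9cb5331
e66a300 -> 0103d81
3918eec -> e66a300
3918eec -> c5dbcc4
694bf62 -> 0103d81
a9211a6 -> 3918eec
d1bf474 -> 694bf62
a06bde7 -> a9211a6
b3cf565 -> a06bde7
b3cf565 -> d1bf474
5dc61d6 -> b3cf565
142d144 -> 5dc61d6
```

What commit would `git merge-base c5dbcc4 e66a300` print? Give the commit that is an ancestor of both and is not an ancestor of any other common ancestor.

Ancestors of c5dbcc4: {5608b65, c5dbcc4}.
Ancestors of e66a300: {0103d81, 5608b65, 7c40caa, 7d10a7a, 9cb5331, d528434, e66a300}.
Common ancestors: {5608b65}.
The only common ancestor is 5608b65, so it is the merge base.

5608b65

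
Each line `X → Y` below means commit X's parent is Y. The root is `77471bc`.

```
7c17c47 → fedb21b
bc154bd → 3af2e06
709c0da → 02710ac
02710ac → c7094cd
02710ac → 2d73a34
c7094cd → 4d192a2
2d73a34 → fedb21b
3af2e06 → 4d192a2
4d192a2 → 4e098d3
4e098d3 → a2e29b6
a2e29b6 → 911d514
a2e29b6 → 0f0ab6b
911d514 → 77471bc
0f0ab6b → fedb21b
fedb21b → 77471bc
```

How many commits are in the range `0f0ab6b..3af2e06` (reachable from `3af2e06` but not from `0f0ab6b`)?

Reachable from 3af2e06: {0f0ab6b, 3af2e06, 4d192a2, 4e098d3, 77471bc, 911d514, a2e29b6, fedb21b}.
Reachable from 0f0ab6b: {0f0ab6b, 77471bc, fedb21b}.
In 3af2e06's history but not 0f0ab6b's: {3af2e06, 4d192a2, 4e098d3, 911d514, a2e29b6} — 5 commits.

5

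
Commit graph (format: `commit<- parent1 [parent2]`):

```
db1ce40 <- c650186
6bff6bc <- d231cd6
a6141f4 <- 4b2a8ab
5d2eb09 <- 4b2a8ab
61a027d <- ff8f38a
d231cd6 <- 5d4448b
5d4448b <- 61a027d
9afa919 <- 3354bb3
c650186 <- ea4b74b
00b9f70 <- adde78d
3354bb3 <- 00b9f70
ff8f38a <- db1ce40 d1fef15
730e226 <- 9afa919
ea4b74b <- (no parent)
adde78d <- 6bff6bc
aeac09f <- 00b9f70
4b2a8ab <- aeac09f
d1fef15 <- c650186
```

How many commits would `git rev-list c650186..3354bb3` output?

10

Reachable from 3354bb3: {00b9f70, 3354bb3, 5d4448b, 61a027d, 6bff6bc, adde78d, c650186, d1fef15, d231cd6, db1ce40, ea4b74b, ff8f38a}.
Reachable from c650186: {c650186, ea4b74b}.
In 3354bb3's history but not c650186's: {00b9f70, 3354bb3, 5d4448b, 61a027d, 6bff6bc, adde78d, d1fef15, d231cd6, db1ce40, ff8f38a} — 10 commits.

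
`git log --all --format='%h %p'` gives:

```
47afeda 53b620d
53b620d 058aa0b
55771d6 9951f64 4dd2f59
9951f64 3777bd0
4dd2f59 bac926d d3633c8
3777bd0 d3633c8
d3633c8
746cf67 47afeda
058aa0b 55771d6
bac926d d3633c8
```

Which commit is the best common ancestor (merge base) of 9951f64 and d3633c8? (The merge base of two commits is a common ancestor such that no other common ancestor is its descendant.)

Ancestors of 9951f64: {3777bd0, 9951f64, d3633c8}.
Ancestors of d3633c8: {d3633c8}.
Common ancestors: {d3633c8}.
The only common ancestor is d3633c8, so it is the merge base.

d3633c8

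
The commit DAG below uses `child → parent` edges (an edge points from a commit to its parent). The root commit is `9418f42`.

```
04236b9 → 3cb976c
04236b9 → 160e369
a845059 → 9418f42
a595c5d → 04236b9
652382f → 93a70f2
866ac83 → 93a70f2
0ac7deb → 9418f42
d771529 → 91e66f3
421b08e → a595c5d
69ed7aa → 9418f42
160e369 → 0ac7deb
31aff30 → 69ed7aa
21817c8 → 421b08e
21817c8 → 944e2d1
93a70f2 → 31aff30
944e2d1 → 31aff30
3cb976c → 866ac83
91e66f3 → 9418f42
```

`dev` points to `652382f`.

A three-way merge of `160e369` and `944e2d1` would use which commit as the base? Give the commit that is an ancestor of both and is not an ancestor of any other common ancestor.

Ancestors of 160e369: {0ac7deb, 160e369, 9418f42}.
Ancestors of 944e2d1: {31aff30, 69ed7aa, 9418f42, 944e2d1}.
Common ancestors: {9418f42}.
The only common ancestor is 9418f42, so it is the merge base.

9418f42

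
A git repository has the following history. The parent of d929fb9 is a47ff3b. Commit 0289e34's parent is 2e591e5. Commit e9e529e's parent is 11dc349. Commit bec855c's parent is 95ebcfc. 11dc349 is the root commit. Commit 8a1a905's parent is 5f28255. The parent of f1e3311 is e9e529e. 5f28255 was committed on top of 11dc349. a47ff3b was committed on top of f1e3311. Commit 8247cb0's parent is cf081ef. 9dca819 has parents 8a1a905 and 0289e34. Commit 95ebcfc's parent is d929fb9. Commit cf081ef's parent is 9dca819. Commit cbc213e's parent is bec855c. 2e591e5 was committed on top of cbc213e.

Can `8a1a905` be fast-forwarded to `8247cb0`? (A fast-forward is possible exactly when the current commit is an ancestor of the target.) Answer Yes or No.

A fast-forward from 8a1a905 to 8247cb0 is possible iff 8a1a905 is an ancestor of 8247cb0.
Ancestors of 8247cb0: {0289e34, 11dc349, 2e591e5, 5f28255, 8247cb0, 8a1a905, 95ebcfc, 9dca819, a47ff3b, bec855c, cbc213e, cf081ef, d929fb9, e9e529e, f1e3311}.
8a1a905 is among them, so fast-forward is possible.

Yes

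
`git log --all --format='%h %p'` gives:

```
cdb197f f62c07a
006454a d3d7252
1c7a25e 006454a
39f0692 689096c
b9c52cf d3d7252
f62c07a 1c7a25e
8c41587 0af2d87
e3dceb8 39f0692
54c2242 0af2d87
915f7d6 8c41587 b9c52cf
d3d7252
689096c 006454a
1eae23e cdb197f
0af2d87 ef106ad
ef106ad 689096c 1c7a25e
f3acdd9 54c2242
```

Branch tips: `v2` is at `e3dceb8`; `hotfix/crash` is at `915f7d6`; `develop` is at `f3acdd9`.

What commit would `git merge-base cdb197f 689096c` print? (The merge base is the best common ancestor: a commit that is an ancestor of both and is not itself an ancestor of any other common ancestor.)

Ancestors of cdb197f: {006454a, 1c7a25e, cdb197f, d3d7252, f62c07a}.
Ancestors of 689096c: {006454a, 689096c, d3d7252}.
Common ancestors: {006454a, d3d7252}.
Among these, 006454a is not an ancestor of any other common ancestor — it is the merge base.

006454a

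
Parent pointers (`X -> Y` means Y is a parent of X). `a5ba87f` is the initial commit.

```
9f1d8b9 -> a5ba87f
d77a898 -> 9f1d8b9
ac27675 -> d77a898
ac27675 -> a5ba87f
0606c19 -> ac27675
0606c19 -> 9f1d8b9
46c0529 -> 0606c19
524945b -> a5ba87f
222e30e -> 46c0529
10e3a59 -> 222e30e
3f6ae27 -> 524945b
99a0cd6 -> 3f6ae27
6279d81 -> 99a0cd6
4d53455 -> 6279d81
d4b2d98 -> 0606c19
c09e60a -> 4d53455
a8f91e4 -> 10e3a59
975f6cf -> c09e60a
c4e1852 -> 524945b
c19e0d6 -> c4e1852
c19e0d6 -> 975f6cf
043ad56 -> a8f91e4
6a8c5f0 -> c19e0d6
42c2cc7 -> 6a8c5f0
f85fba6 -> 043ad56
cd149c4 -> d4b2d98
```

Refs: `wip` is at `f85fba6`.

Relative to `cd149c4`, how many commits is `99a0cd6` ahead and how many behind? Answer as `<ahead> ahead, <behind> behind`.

3 ahead, 6 behind

Reachable from 99a0cd6: {3f6ae27, 524945b, 99a0cd6, a5ba87f}.
Reachable from cd149c4: {0606c19, 9f1d8b9, a5ba87f, ac27675, cd149c4, d4b2d98, d77a898}.
Only in 99a0cd6's history (ahead): {3f6ae27, 524945b, 99a0cd6} — 3.
Only in cd149c4's history (behind): {0606c19, 9f1d8b9, ac27675, cd149c4, d4b2d98, d77a898} — 6.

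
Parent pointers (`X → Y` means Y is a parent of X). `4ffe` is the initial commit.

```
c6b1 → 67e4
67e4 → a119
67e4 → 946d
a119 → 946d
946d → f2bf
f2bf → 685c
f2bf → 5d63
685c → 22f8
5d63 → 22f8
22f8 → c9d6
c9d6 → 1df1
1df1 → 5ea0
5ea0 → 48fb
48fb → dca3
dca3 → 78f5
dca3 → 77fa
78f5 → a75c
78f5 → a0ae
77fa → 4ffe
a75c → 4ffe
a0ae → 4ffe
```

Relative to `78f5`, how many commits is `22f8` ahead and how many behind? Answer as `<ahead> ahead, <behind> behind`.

Reachable from 22f8: {1df1, 22f8, 48fb, 4ffe, 5ea0, 77fa, 78f5, a0ae, a75c, c9d6, dca3}.
Reachable from 78f5: {4ffe, 78f5, a0ae, a75c}.
Only in 22f8's history (ahead): {1df1, 22f8, 48fb, 5ea0, 77fa, c9d6, dca3} — 7.
Only in 78f5's history (behind): {} — 0.

7 ahead, 0 behind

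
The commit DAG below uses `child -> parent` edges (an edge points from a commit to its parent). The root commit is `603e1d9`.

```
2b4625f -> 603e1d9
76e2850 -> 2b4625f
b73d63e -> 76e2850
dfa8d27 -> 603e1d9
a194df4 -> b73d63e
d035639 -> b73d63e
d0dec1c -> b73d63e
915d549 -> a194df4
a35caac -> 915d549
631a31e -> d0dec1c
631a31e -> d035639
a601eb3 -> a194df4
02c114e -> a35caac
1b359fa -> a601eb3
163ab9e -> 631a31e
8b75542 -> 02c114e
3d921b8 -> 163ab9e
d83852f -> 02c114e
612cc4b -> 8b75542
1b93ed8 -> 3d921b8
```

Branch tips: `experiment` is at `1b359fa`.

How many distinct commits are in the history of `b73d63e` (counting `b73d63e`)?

4

Walking parent pointers from b73d63e: reachable set = {2b4625f, 603e1d9, 76e2850, b73d63e}.
That is 4 commits.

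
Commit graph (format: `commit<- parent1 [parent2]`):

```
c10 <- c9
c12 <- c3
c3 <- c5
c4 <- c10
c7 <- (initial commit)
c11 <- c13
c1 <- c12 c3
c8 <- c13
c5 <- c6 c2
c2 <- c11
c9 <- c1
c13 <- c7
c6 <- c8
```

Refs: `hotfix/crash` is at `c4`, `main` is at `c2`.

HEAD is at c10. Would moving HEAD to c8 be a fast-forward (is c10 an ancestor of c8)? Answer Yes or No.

A fast-forward from c10 to c8 is possible iff c10 is an ancestor of c8.
Ancestors of c8: {c13, c7, c8}.
c10 is not among them, so fast-forward is not possible.

No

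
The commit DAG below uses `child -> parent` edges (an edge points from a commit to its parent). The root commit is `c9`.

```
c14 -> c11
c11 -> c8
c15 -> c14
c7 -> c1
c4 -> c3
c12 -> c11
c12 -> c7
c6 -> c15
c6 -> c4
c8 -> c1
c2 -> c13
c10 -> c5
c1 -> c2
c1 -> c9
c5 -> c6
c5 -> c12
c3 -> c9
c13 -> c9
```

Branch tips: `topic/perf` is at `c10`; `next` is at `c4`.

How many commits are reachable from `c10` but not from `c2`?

Reachable from c10: {c1, c10, c11, c12, c13, c14, c15, c2, c3, c4, c5, c6, c7, c8, c9}.
Reachable from c2: {c13, c2, c9}.
In c10's history but not c2's: {c1, c10, c11, c12, c14, c15, c3, c4, c5, c6, c7, c8} — 12 commits.

12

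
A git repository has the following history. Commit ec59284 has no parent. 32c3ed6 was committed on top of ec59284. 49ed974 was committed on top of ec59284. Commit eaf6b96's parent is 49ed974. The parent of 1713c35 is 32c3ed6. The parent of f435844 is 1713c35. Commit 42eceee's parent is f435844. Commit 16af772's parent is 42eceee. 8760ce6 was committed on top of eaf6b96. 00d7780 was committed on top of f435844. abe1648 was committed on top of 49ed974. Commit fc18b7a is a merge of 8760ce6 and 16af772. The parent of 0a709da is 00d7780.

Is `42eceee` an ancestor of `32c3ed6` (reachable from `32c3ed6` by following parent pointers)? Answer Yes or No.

No

Ancestors of 32c3ed6: {32c3ed6, ec59284}.
42eceee is not in that set, so it is not an ancestor of 32c3ed6.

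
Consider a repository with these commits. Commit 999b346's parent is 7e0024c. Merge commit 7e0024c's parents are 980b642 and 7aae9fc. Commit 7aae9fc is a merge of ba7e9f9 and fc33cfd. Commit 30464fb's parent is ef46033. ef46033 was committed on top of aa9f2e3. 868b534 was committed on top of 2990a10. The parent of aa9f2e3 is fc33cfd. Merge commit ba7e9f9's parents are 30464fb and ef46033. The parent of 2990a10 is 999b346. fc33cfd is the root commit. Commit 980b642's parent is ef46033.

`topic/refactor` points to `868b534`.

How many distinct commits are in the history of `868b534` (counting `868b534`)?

11

Walking parent pointers from 868b534: reachable set = {2990a10, 30464fb, 7aae9fc, 7e0024c, 868b534, 980b642, 999b346, aa9f2e3, ba7e9f9, ef46033, fc33cfd}.
That is 11 commits.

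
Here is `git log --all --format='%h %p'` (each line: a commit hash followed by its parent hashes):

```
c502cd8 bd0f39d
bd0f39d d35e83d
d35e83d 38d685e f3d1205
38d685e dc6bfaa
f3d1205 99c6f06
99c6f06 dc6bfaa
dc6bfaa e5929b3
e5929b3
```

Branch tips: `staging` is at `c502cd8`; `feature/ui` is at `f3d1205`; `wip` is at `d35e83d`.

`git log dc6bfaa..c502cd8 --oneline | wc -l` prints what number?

Reachable from c502cd8: {38d685e, 99c6f06, bd0f39d, c502cd8, d35e83d, dc6bfaa, e5929b3, f3d1205}.
Reachable from dc6bfaa: {dc6bfaa, e5929b3}.
In c502cd8's history but not dc6bfaa's: {38d685e, 99c6f06, bd0f39d, c502cd8, d35e83d, f3d1205} — 6 commits.

6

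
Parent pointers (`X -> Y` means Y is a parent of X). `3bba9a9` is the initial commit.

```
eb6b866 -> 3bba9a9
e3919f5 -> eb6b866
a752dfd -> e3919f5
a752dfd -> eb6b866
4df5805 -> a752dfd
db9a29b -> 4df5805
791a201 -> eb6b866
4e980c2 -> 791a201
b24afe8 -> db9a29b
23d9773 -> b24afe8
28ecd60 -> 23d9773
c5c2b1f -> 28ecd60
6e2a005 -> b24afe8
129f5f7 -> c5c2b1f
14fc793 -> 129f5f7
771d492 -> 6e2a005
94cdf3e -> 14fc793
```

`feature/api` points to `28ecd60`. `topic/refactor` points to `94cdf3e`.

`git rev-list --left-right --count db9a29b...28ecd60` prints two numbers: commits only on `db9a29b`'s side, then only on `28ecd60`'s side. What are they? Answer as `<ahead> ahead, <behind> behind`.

Reachable from db9a29b: {3bba9a9, 4df5805, a752dfd, db9a29b, e3919f5, eb6b866}.
Reachable from 28ecd60: {23d9773, 28ecd60, 3bba9a9, 4df5805, a752dfd, b24afe8, db9a29b, e3919f5, eb6b866}.
Only in db9a29b's history (ahead): {} — 0.
Only in 28ecd60's history (behind): {23d9773, 28ecd60, b24afe8} — 3.

0 ahead, 3 behind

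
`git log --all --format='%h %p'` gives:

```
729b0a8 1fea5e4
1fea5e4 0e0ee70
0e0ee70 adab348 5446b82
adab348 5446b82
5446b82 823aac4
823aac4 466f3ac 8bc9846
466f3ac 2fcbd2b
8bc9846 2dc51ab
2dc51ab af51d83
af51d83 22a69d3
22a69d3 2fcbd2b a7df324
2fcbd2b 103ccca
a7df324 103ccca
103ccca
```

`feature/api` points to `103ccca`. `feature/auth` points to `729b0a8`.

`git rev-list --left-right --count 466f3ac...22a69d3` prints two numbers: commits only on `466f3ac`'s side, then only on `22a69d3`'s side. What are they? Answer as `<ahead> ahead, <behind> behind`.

1 ahead, 2 behind

Reachable from 466f3ac: {103ccca, 2fcbd2b, 466f3ac}.
Reachable from 22a69d3: {103ccca, 22a69d3, 2fcbd2b, a7df324}.
Only in 466f3ac's history (ahead): {466f3ac} — 1.
Only in 22a69d3's history (behind): {22a69d3, a7df324} — 2.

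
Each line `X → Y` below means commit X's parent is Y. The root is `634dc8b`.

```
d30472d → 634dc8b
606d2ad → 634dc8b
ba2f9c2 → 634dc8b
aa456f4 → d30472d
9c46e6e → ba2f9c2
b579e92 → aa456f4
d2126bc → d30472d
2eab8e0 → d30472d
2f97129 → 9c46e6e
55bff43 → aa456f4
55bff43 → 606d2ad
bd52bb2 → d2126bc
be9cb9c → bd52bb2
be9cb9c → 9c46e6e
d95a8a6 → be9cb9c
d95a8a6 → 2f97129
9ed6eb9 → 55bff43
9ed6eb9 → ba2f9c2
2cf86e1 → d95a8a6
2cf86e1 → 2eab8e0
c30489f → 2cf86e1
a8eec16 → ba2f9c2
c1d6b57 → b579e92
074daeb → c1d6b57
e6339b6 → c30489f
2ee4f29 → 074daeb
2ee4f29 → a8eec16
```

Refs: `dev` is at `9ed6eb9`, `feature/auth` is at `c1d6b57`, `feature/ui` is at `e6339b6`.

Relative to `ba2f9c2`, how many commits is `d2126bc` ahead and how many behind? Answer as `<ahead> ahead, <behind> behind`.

2 ahead, 1 behind

Reachable from d2126bc: {634dc8b, d2126bc, d30472d}.
Reachable from ba2f9c2: {634dc8b, ba2f9c2}.
Only in d2126bc's history (ahead): {d2126bc, d30472d} — 2.
Only in ba2f9c2's history (behind): {ba2f9c2} — 1.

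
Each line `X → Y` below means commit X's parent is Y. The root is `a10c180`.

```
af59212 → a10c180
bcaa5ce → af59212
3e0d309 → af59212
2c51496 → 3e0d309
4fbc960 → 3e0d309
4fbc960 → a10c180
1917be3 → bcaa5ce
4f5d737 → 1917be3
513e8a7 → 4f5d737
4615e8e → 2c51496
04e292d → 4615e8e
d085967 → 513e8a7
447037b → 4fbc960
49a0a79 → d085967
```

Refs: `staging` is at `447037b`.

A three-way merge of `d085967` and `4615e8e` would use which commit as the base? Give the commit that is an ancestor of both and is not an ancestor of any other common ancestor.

af59212

Ancestors of d085967: {1917be3, 4f5d737, 513e8a7, a10c180, af59212, bcaa5ce, d085967}.
Ancestors of 4615e8e: {2c51496, 3e0d309, 4615e8e, a10c180, af59212}.
Common ancestors: {a10c180, af59212}.
Among these, af59212 is not an ancestor of any other common ancestor — it is the merge base.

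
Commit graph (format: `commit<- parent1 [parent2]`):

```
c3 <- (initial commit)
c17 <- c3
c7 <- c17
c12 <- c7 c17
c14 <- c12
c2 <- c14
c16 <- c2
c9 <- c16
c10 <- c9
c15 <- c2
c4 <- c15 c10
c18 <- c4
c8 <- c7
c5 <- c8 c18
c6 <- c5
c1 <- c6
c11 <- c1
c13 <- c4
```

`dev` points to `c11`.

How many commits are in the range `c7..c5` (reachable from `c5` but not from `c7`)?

Reachable from c5: {c10, c12, c14, c15, c16, c17, c18, c2, c3, c4, c5, c7, c8, c9}.
Reachable from c7: {c17, c3, c7}.
In c5's history but not c7's: {c10, c12, c14, c15, c16, c18, c2, c4, c5, c8, c9} — 11 commits.

11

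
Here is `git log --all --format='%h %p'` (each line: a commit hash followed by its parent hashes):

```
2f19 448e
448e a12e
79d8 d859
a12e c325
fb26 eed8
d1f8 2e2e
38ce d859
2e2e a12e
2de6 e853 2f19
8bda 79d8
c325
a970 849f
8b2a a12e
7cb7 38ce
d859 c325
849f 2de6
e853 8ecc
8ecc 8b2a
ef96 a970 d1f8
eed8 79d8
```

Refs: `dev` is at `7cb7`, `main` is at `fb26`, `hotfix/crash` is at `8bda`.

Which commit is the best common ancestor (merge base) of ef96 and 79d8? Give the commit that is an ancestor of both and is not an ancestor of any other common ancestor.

Ancestors of ef96: {2de6, 2e2e, 2f19, 448e, 849f, 8b2a, 8ecc, a12e, a970, c325, d1f8, e853, ef96}.
Ancestors of 79d8: {79d8, c325, d859}.
Common ancestors: {c325}.
The only common ancestor is c325, so it is the merge base.

c325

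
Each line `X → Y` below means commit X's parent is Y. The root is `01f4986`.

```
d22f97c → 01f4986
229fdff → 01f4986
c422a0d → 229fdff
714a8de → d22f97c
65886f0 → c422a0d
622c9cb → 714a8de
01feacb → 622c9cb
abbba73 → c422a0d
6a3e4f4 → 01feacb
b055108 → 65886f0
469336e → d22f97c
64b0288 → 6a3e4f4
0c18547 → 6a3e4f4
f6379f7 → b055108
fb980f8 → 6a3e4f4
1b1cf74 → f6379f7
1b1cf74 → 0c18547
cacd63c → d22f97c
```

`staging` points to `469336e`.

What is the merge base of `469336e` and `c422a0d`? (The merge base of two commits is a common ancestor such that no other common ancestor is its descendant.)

01f4986

Ancestors of 469336e: {01f4986, 469336e, d22f97c}.
Ancestors of c422a0d: {01f4986, 229fdff, c422a0d}.
Common ancestors: {01f4986}.
The only common ancestor is 01f4986, so it is the merge base.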